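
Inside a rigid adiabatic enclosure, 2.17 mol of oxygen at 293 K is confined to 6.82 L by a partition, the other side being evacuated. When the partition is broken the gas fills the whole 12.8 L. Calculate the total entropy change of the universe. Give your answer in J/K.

ΔS_universe = 11.4 J/K

No heat is exchanged and no work is done, so the ideal-gas temperature stays constant.
Entropy is a state function; using a reversible isothermal path, ΔS_gas = nR ln(V₂/V₁) = 2.17 × 8.314 × ln(12.8/6.82) = 11.4 J/K.
The insulated surroundings exchange no heat, so ΔS_surr = 0 and ΔS_universe = ΔS_gas.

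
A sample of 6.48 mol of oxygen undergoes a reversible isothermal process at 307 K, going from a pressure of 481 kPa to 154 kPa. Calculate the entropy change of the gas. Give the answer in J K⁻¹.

ΔS_gas = 61.4 J/K

For an isothermal ideal gas ΔS_gas = nR ln(P₁/P₂) = 6.48 × 8.314 × ln(481/154) = 61.4 J/K.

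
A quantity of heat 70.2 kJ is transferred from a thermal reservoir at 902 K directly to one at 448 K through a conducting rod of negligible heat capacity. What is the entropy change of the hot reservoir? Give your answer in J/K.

The hot reservoir loses heat Q, so ΔS_hot = −Q/T_H = −70200/902 = -77.8 J/K.

ΔS_hot = -77.8 J/K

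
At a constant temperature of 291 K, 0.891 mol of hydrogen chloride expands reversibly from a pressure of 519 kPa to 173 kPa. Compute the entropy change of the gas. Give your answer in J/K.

For an isothermal ideal gas ΔS_gas = nR ln(P₁/P₂) = 0.891 × 8.314 × ln(519/173) = 8.14 J/K.

ΔS_gas = 8.14 J/K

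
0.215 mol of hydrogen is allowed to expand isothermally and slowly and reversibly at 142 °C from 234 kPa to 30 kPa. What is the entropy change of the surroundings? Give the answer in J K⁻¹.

ΔS_surr = -3.67 J/K

For an isothermal ideal gas ΔS_gas = nR ln(P₁/P₂) = 0.215 × 8.314 × ln(234/30) = 3.67 J/K.
The process is reversible, so ΔS_surr = −ΔS_gas = -3.67 J/K and ΔS_universe = 0.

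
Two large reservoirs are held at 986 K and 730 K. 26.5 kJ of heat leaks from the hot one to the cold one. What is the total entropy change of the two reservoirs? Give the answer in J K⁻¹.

ΔS_hot = −Q/T_H = −26500/986 = -26.876 J/K and ΔS_cold = +Q/T_C = 26500/730 = 36.301 J/K.
ΔS_total = -26.876 + 36.301 = 9.43 J/K, positive as the second law requires.

ΔS_total = 9.43 J/K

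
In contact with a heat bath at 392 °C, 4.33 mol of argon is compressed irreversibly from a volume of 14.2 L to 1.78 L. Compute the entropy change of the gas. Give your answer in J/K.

Entropy is a state function, so ΔS_gas depends only on the end states.
For an isothermal ideal gas ΔS_gas = nR ln(V₂/V₁) = 4.33 × 8.314 × ln(1.78/14.2) = -74.8 J/K.

ΔS_gas = -74.8 J/K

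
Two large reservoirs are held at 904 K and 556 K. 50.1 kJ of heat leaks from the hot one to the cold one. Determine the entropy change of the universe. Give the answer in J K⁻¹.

ΔS_hot = −Q/T_H = −50100/904 = -55.42 J/K and ΔS_cold = +Q/T_C = 50100/556 = 90.11 J/K.
ΔS_total = -55.42 + 90.11 = 34.7 J/K, positive as the second law requires.

ΔS_total = 34.7 J/K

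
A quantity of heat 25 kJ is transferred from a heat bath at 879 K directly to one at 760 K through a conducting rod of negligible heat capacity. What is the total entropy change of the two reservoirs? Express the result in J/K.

ΔS_hot = −Q/T_H = −25000/879 = -28.44 J/K and ΔS_cold = +Q/T_C = 25000/760 = 32.89 J/K.
ΔS_total = -28.44 + 32.89 = 4.45 J/K, positive as the second law requires.

ΔS_total = 4.45 J/K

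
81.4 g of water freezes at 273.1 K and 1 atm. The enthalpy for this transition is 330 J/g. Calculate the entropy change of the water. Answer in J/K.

ΔS = -98.4 J/K

Heat released by the substance: Q = −mL = −81.4 × 330 = −26862 J.
At constant T, ΔS = Q_rev/T = −26862 / 273.1 = -98.4 J/K.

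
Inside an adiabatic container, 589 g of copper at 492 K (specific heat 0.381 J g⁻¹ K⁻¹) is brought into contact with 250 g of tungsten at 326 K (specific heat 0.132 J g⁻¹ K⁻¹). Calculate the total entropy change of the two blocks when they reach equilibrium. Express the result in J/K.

Energy balance: T_f = (m₁c₁T₁ + m₂c₂T₂)/(m₁c₁ + m₂c₂) = 470.72 K.
ΔS₁ = m₁c₁ ln(T_f/T₁) = 224.409 × ln(470.72/492) = -9.923 J/K.
ΔS₂ = m₂c₂ ln(T_f/T₂) = 33 × ln(470.72/326) = 12.12 J/K.
ΔS_total = -9.923 + 12.12 = 2.2 J/K.

ΔS_total = 2.2 J/K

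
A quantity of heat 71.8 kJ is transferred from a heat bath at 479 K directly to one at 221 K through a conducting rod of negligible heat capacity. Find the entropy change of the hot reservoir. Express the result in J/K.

The hot reservoir loses heat Q, so ΔS_hot = −Q/T_H = −71800/479 = -150 J/K.

ΔS_hot = -150 J/K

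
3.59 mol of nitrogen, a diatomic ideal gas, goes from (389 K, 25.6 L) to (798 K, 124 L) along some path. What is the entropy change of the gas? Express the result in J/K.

ΔS = 101 J/K

Entropy is a state function: ΔS = nC_V ln(T₂/T₁) + nR ln(V₂/V₁), with C_V = 5R/2 = 20.79 J mol⁻¹ K⁻¹ for a diatomic ideal gas.
ΔS = 3.59 × [20.79 × ln(798/389) + 8.314 × ln(124/25.6)] = 101 J/K.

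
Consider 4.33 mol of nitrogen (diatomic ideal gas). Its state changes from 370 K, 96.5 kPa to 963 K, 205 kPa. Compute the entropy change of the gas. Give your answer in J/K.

ΔS = 93.4 J/K

ΔS = nC_p ln(T₂/T₁) − nR ln(P₂/P₁), with C_p = 7R/2 = 29.1 J mol⁻¹ K⁻¹ for a diatomic ideal gas.
ΔS = 4.33 × [29.1 × ln(963/370) − 8.314 × ln(205/96.5)] = 93.4 J/K.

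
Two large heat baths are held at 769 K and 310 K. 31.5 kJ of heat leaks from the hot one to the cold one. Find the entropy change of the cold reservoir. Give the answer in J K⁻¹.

ΔS_cold = 102 J/K

The cold reservoir gains heat Q, so ΔS_cold = +Q/T_C = 31500/310 = 102 J/K.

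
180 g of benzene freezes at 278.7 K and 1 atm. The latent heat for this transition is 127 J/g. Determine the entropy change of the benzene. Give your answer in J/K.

Heat released by the substance: Q = −mL = −180 × 127 = −22860 J.
At constant T, ΔS = Q_rev/T = −22860 / 278.7 = -82 J/K.

ΔS = -82 J/K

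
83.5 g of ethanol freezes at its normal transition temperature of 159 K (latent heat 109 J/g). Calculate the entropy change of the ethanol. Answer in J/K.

Heat released by the substance: Q = −mL = −83.5 × 109 = −9101.5 J.
At constant T, ΔS = Q_rev/T = −9101.5 / 159 = -57.2 J/K.

ΔS = -57.2 J/K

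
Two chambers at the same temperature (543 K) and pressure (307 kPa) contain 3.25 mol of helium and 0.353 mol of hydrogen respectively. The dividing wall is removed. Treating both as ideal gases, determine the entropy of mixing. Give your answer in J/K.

ΔS_mix = 9.6 J/K

Mole fractions: x_A = 3.25/3.6 = 0.902, x_B = 0.098.
ΔS_mix = −R(n_A ln x_A + n_B ln x_B) = −8.314 × (3.25 ln 0.902 + 0.353 ln 0.098) = 9.6 J/K.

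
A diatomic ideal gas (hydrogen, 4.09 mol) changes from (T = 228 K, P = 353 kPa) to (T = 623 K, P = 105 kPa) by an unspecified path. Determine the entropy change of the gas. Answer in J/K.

ΔS = nC_p ln(T₂/T₁) − nR ln(P₂/P₁), with C_p = 7R/2 = 29.1 J mol⁻¹ K⁻¹ for a diatomic ideal gas.
ΔS = 4.09 × [29.1 × ln(623/228) − 8.314 × ln(105/353)] = 161 J/K.

ΔS = 161 J/K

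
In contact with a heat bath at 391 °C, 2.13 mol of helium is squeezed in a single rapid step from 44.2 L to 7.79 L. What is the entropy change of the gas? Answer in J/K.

Entropy is a state function, so ΔS_gas depends only on the end states.
For an isothermal ideal gas ΔS_gas = nR ln(V₂/V₁) = 2.13 × 8.314 × ln(7.79/44.2) = -30.7 J/K.

ΔS_gas = -30.7 J/K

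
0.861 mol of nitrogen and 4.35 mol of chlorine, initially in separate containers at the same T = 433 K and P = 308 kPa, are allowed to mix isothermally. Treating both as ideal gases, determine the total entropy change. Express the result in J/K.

ΔS_mix = 19.4 J/K

Mole fractions: x_A = 0.861/5.21 = 0.165, x_B = 0.835.
ΔS_mix = −R(n_A ln x_A + n_B ln x_B) = −8.314 × (0.861 ln 0.165 + 4.35 ln 0.835) = 19.4 J/K.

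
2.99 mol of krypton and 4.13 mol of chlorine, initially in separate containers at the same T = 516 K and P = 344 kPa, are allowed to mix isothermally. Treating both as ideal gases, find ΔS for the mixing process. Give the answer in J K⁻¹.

Mole fractions: x_A = 2.99/7.12 = 0.42, x_B = 0.58.
ΔS_mix = −R(n_A ln x_A + n_B ln x_B) = −8.314 × (2.99 ln 0.42 + 4.13 ln 0.58) = 40.3 J/K.

ΔS_mix = 40.3 J/K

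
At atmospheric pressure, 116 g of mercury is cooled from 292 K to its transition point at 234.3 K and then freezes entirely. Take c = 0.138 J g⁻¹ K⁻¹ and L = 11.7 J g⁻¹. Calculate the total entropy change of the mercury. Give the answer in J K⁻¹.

Cooling step: ΔS₁ = m c ln(T_tr/T_i) = 116 × 0.138 × ln(234.3/292) = -3.524 J/K.
Phase change: ΔS₂ = −mL/T_tr = −116 × 11.7 / 234.3 = -5.793 J/K.
ΔS_total = (-3.524) + (-5.793) = -9.32 J/K.

ΔS = -9.32 J/K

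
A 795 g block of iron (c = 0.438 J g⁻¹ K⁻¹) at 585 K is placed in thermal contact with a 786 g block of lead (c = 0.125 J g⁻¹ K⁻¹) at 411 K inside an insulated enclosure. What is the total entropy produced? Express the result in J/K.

ΔS_total = 4.46 J/K

Energy balance: T_f = (m₁c₁T₁ + m₂c₂T₂)/(m₁c₁ + m₂c₂) = 546.71 K.
ΔS₁ = m₁c₁ ln(T_f/T₁) = 348.21 × ln(546.71/585) = -23.57 J/K.
ΔS₂ = m₂c₂ ln(T_f/T₂) = 98.25 × ln(546.71/411) = 28.03 J/K.
ΔS_total = -23.57 + 28.03 = 4.46 J/K.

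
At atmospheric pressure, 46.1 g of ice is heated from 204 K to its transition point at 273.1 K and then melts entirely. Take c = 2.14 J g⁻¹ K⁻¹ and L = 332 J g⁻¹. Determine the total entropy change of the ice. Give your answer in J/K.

ΔS = 84.8 J/K

Warming step: ΔS₁ = m c ln(T_tr/T_i) = 46.1 × 2.14 × ln(273.1/204) = 28.78 J/K.
Phase change: ΔS₂ = +mL/T_tr = 46.1 × 332 / 273.1 = 56.04 J/K.
ΔS_total = (28.78) + (56.04) = 84.8 J/K.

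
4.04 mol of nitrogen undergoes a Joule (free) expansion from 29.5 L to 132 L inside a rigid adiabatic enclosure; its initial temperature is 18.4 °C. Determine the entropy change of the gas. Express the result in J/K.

ΔS_gas = 50.3 J/K

No heat is exchanged and no work is done, so the ideal-gas temperature stays constant.
Entropy is a state function; using a reversible isothermal path, ΔS_gas = nR ln(V₂/V₁) = 4.04 × 8.314 × ln(132/29.5) = 50.3 J/K.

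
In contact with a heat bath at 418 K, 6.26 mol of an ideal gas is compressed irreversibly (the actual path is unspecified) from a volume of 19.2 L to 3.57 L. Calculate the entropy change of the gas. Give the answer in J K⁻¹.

ΔS_gas = -87.6 J/K

Entropy is a state function, so ΔS_gas depends only on the end states.
For an isothermal ideal gas ΔS_gas = nR ln(V₂/V₁) = 6.26 × 8.314 × ln(3.57/19.2) = -87.6 J/K.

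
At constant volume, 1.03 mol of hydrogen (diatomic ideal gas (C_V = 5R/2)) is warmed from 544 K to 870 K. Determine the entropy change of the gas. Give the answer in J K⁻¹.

At constant volume, ΔS = nC_V ln(T₂/T₁) with C_V = 5R/2 = 20.79 J mol⁻¹ K⁻¹.
ΔS = 1.03 × 20.79 × ln(870/544) = 10.1 J/K.

ΔS = 10.1 J/K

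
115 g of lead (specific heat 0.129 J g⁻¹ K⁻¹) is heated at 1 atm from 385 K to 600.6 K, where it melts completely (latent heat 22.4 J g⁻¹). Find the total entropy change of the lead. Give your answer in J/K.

Warming step: ΔS₁ = m c ln(T_tr/T_i) = 115 × 0.129 × ln(600.6/385) = 6.597 J/K.
Phase change: ΔS₂ = +mL/T_tr = 115 × 22.4 / 600.6 = 4.289 J/K.
ΔS_total = (6.597) + (4.289) = 10.9 J/K.

ΔS = 10.9 J/K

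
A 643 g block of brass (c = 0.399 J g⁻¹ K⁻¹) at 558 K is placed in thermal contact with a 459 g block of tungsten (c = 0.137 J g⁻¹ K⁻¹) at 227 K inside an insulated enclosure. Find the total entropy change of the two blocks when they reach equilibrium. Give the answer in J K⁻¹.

Energy balance: T_f = (m₁c₁T₁ + m₂c₂T₂)/(m₁c₁ + m₂c₂) = 492.84 K.
ΔS₁ = m₁c₁ ln(T_f/T₁) = 256.557 × ln(492.84/558) = -31.86 J/K.
ΔS₂ = m₂c₂ ln(T_f/T₂) = 62.883 × ln(492.84/227) = 48.75 J/K.
ΔS_total = -31.86 + 48.75 = 16.9 J/K.

ΔS_total = 16.9 J/K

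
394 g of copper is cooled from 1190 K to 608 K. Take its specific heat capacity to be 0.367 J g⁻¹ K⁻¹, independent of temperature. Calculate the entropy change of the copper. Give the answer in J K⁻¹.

ΔS = ∫dQ_rev/T = m c ln(T₂/T₁) = 394 × 0.367 × ln(608/1190) = -97.1 J/K.

ΔS = -97.1 J/K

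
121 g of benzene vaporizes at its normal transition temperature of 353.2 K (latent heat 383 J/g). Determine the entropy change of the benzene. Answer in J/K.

Heat absorbed by the substance: Q = mL = 121 × 383 = 46343 J.
At constant T, ΔS = Q_rev/T = 46343 / 353.2 = 131 J/K.

ΔS = 131 J/K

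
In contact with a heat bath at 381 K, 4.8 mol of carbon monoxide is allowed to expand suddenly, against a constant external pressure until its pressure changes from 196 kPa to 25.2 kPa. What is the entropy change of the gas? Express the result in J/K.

ΔS_gas = 81.9 J/K

Entropy is a state function, so ΔS_gas depends only on the end states.
For an isothermal ideal gas ΔS_gas = nR ln(P₁/P₂) = 4.8 × 8.314 × ln(196/25.2) = 81.9 J/K.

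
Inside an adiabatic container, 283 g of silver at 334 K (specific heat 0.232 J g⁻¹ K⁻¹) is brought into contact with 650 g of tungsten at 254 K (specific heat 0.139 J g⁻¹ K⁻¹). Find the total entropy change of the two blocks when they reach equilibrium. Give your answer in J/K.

ΔS_total = 1.44 J/K

Energy balance: T_f = (m₁c₁T₁ + m₂c₂T₂)/(m₁c₁ + m₂c₂) = 287.67 K.
ΔS₁ = m₁c₁ ln(T_f/T₁) = 65.656 × ln(287.67/334) = -9.8046 J/K.
ΔS₂ = m₂c₂ ln(T_f/T₂) = 90.35 × ln(287.67/254) = 11.246 J/K.
ΔS_total = -9.8046 + 11.246 = 1.44 J/K.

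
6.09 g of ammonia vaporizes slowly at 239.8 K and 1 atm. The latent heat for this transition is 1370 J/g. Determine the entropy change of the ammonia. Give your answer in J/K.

ΔS = 34.8 J/K

Heat absorbed by the substance: Q = mL = 6.09 × 1370 = 8343.3 J.
At constant T, ΔS = Q_rev/T = 8343.3 / 239.8 = 34.8 J/K.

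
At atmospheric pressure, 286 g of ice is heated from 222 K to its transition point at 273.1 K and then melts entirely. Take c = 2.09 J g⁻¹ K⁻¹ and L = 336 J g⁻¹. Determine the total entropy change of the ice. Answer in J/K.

ΔS = 476 J/K

Warming step: ΔS₁ = m c ln(T_tr/T_i) = 286 × 2.09 × ln(273.1/222) = 123.8 J/K.
Phase change: ΔS₂ = +mL/T_tr = 286 × 336 / 273.1 = 351.9 J/K.
ΔS_total = (123.8) + (351.9) = 476 J/K.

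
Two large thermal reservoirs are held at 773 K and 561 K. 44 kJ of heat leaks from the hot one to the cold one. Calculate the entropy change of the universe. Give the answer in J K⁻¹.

ΔS_total = 21.5 J/K

ΔS_hot = −Q/T_H = −44000/773 = -56.92 J/K and ΔS_cold = +Q/T_C = 44000/561 = 78.43 J/K.
ΔS_total = -56.92 + 78.43 = 21.5 J/K, positive as the second law requires.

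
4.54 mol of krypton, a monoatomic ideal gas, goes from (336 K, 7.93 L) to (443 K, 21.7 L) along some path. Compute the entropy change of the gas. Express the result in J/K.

Entropy is a state function: ΔS = nC_V ln(T₂/T₁) + nR ln(V₂/V₁), with C_V = 3R/2 = 12.47 J mol⁻¹ K⁻¹ for a monoatomic ideal gas.
ΔS = 4.54 × [12.47 × ln(443/336) + 8.314 × ln(21.7/7.93)] = 53.6 J/K.

ΔS = 53.6 J/K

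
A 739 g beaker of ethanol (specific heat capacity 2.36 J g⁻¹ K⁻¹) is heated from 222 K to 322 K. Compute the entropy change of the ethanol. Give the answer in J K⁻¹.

ΔS = ∫dQ_rev/T = m c ln(T₂/T₁) = 739 × 2.36 × ln(322/222) = 649 J/K.

ΔS = 649 J/K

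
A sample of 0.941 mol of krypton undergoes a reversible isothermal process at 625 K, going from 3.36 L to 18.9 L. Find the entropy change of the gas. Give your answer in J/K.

ΔS_gas = 13.5 J/K

For an isothermal ideal gas ΔS_gas = nR ln(V₂/V₁) = 0.941 × 8.314 × ln(18.9/3.36) = 13.5 J/K.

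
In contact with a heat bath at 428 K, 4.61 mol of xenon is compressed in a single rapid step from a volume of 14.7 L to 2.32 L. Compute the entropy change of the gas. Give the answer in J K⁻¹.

Entropy is a state function, so ΔS_gas depends only on the end states.
For an isothermal ideal gas ΔS_gas = nR ln(V₂/V₁) = 4.61 × 8.314 × ln(2.32/14.7) = -70.8 J/K.

ΔS_gas = -70.8 J/K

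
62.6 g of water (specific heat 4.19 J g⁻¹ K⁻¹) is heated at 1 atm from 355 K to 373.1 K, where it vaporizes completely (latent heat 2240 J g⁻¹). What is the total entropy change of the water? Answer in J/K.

ΔS = 389 J/K

Warming step: ΔS₁ = m c ln(T_tr/T_i) = 62.6 × 4.19 × ln(373.1/355) = 13.04 J/K.
Phase change: ΔS₂ = +mL/T_tr = 62.6 × 2240 / 373.1 = 375.8 J/K.
ΔS_total = (13.04) + (375.8) = 389 J/K.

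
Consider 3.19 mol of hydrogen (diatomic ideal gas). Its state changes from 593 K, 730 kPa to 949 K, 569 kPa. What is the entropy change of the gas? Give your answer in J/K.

ΔS = nC_p ln(T₂/T₁) − nR ln(P₂/P₁), with C_p = 7R/2 = 29.1 J mol⁻¹ K⁻¹ for a diatomic ideal gas.
ΔS = 3.19 × [29.1 × ln(949/593) − 8.314 × ln(569/730)] = 50.3 J/K.

ΔS = 50.3 J/K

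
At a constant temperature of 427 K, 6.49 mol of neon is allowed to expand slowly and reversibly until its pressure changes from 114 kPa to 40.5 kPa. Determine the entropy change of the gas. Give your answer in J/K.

ΔS_gas = 55.8 J/K

For an isothermal ideal gas ΔS_gas = nR ln(P₁/P₂) = 6.49 × 8.314 × ln(114/40.5) = 55.8 J/K.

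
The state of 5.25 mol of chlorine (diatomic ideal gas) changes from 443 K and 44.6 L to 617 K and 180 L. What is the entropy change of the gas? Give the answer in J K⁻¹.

Entropy is a state function: ΔS = nC_V ln(T₂/T₁) + nR ln(V₂/V₁), with C_V = 5R/2 = 20.79 J mol⁻¹ K⁻¹ for a diatomic ideal gas.
ΔS = 5.25 × [20.79 × ln(617/443) + 8.314 × ln(180/44.6)] = 97.1 J/K.

ΔS = 97.1 J/K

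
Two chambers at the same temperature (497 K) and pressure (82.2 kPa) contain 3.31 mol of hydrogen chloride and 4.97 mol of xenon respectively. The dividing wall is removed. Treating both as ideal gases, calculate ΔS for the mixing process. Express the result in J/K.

Mole fractions: x_A = 3.31/8.28 = 0.4, x_B = 0.6.
ΔS_mix = −R(n_A ln x_A + n_B ln x_B) = −8.314 × (3.31 ln 0.4 + 4.97 ln 0.6) = 46.3 J/K.

ΔS_mix = 46.3 J/K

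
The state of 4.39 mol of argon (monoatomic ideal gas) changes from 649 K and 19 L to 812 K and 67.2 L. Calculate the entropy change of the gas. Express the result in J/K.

ΔS = 58.4 J/K

Entropy is a state function: ΔS = nC_V ln(T₂/T₁) + nR ln(V₂/V₁), with C_V = 3R/2 = 12.47 J mol⁻¹ K⁻¹ for a monoatomic ideal gas.
ΔS = 4.39 × [12.47 × ln(812/649) + 8.314 × ln(67.2/19)] = 58.4 J/K.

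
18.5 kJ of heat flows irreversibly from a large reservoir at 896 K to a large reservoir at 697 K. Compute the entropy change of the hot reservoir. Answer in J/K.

ΔS_hot = -20.6 J/K

The hot reservoir loses heat Q, so ΔS_hot = −Q/T_H = −18500/896 = -20.6 J/K.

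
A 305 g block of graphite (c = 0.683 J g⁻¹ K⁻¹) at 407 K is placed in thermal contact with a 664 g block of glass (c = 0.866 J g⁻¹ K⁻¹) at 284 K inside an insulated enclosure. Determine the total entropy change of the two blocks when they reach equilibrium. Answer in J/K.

ΔS_total = 10.4 J/K

Energy balance: T_f = (m₁c₁T₁ + m₂c₂T₂)/(m₁c₁ + m₂c₂) = 316.71 K.
ΔS₁ = m₁c₁ ln(T_f/T₁) = 208.315 × ln(316.71/407) = -52.25 J/K.
ΔS₂ = m₂c₂ ln(T_f/T₂) = 575.024 × ln(316.71/284) = 62.68 J/K.
ΔS_total = -52.25 + 62.68 = 10.4 J/K.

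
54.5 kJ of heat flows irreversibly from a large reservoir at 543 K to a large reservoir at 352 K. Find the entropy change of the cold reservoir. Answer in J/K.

The cold reservoir gains heat Q, so ΔS_cold = +Q/T_C = 54500/352 = 155 J/K.

ΔS_cold = 155 J/K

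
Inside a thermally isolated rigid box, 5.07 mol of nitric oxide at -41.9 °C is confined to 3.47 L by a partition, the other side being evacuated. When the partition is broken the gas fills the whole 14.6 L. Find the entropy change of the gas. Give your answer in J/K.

For an ideal gas in free expansion Q = 0 and W = 0, so T is unchanged.
Entropy is a state function; using a reversible isothermal path, ΔS_gas = nR ln(V₂/V₁) = 5.07 × 8.314 × ln(14.6/3.47) = 60.6 J/K.

ΔS_gas = 60.6 J/K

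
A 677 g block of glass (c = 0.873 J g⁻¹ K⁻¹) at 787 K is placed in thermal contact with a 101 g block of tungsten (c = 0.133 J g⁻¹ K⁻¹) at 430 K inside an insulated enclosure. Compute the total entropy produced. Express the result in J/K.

Energy balance: T_f = (m₁c₁T₁ + m₂c₂T₂)/(m₁c₁ + m₂c₂) = 779.07 K.
ΔS₁ = m₁c₁ ln(T_f/T₁) = 591.021 × ln(779.07/787) = -5.9883 J/K.
ΔS₂ = m₂c₂ ln(T_f/T₂) = 13.433 × ln(779.07/430) = 7.9834 J/K.
ΔS_total = -5.9883 + 7.9834 = 2 J/K.

ΔS_total = 2 J/K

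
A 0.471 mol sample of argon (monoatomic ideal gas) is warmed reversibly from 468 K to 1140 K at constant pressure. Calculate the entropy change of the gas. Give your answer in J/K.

At constant pressure, ΔS = nC_p ln(T₂/T₁) with C_p = 5R/2 = 20.79 J mol⁻¹ K⁻¹.
ΔS = 0.471 × 20.79 × ln(1140/468) = 8.72 J/K.

ΔS = 8.72 J/K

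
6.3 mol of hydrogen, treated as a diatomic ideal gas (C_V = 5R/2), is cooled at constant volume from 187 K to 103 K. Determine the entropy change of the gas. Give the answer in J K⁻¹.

At constant volume, ΔS = nC_V ln(T₂/T₁) with C_V = 5R/2 = 20.79 J mol⁻¹ K⁻¹.
ΔS = 6.3 × 20.79 × ln(103/187) = -78.1 J/K.

ΔS = -78.1 J/K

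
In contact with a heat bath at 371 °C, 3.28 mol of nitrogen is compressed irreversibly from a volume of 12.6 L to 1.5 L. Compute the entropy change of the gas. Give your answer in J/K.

Entropy is a state function, so ΔS_gas depends only on the end states.
For an isothermal ideal gas ΔS_gas = nR ln(V₂/V₁) = 3.28 × 8.314 × ln(1.5/12.6) = -58 J/K.

ΔS_gas = -58 J/K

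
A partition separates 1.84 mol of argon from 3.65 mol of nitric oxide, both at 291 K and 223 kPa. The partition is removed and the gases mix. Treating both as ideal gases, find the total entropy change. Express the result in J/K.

ΔS_mix = 29.1 J/K

Mole fractions: x_A = 1.84/5.49 = 0.335, x_B = 0.665.
ΔS_mix = −R(n_A ln x_A + n_B ln x_B) = −8.314 × (1.84 ln 0.335 + 3.65 ln 0.665) = 29.1 J/K.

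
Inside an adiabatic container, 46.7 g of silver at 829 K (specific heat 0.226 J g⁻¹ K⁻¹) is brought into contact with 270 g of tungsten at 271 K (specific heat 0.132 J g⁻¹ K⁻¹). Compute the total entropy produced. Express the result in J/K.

Energy balance: T_f = (m₁c₁T₁ + m₂c₂T₂)/(m₁c₁ + m₂c₂) = 398.49 K.
ΔS₁ = m₁c₁ ln(T_f/T₁) = 10.5542 × ln(398.49/829) = -7.731 J/K.
ΔS₂ = m₂c₂ ln(T_f/T₂) = 35.64 × ln(398.49/271) = 13.74 J/K.
ΔS_total = -7.731 + 13.74 = 6.01 J/K.

ΔS_total = 6.01 J/K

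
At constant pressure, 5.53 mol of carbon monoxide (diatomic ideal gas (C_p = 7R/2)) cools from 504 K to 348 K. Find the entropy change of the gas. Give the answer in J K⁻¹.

ΔS = -59.6 J/K

At constant pressure, ΔS = nC_p ln(T₂/T₁) with C_p = 7R/2 = 29.1 J mol⁻¹ K⁻¹.
ΔS = 5.53 × 29.1 × ln(348/504) = -59.6 J/K.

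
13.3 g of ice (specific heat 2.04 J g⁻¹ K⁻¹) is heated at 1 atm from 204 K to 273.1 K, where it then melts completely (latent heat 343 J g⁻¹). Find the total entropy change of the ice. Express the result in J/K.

ΔS = 24.6 J/K

Warming step: ΔS₁ = m c ln(T_tr/T_i) = 13.3 × 2.04 × ln(273.1/204) = 7.915 J/K.
Phase change: ΔS₂ = +mL/T_tr = 13.3 × 343 / 273.1 = 16.7 J/K.
ΔS_total = (7.915) + (16.7) = 24.6 J/K.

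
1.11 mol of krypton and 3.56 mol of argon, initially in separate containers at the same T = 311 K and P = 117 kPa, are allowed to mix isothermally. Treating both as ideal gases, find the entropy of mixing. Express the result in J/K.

Mole fractions: x_A = 1.11/4.67 = 0.238, x_B = 0.762.
ΔS_mix = −R(n_A ln x_A + n_B ln x_B) = −8.314 × (1.11 ln 0.238 + 3.56 ln 0.762) = 21.3 J/K.

ΔS_mix = 21.3 J/K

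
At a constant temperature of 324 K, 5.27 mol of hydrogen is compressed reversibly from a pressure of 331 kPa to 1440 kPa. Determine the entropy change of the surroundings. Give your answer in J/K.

ΔS_surr = 64.4 J/K

For an isothermal ideal gas ΔS_gas = nR ln(P₁/P₂) = 5.27 × 8.314 × ln(331/1440) = -64.4 J/K.
The process is reversible, so ΔS_surr = −ΔS_gas = 64.4 J/K and ΔS_universe = 0.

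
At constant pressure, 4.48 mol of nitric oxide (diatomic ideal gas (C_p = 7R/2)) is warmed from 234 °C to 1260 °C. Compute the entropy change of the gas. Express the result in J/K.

ΔS = 144 J/K

In kelvin: T₁ = 507.15 K, T₂ = 1533.15 K. At constant pressure, ΔS = nC_p ln(T₂/T₁) with C_p = 7R/2 = 29.1 J mol⁻¹ K⁻¹.
ΔS = 4.48 × 29.1 × ln(1533.15/507.15) = 144 J/K.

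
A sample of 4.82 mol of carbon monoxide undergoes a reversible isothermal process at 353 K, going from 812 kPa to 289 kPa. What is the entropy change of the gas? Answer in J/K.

ΔS_gas = 41.4 J/K

For an isothermal ideal gas ΔS_gas = nR ln(P₁/P₂) = 4.82 × 8.314 × ln(812/289) = 41.4 J/K.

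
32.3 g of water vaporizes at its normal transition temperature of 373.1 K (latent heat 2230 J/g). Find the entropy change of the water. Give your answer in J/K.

ΔS = 193 J/K

Heat absorbed by the substance: Q = mL = 32.3 × 2230 = 72029 J.
At constant T, ΔS = Q_rev/T = 72029 / 373.1 = 193 J/K.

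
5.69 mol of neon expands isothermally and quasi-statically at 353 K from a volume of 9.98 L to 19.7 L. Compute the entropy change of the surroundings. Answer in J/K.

For an isothermal ideal gas ΔS_gas = nR ln(V₂/V₁) = 5.69 × 8.314 × ln(19.7/9.98) = 32.2 J/K.
The process is reversible, so ΔS_surr = −ΔS_gas = -32.2 J/K and ΔS_universe = 0.

ΔS_surr = -32.2 J/K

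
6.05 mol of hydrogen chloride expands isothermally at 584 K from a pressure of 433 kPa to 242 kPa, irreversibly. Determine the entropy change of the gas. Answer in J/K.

ΔS_gas = 29.3 J/K

Entropy is a state function, so ΔS_gas depends only on the end states.
For an isothermal ideal gas ΔS_gas = nR ln(P₁/P₂) = 6.05 × 8.314 × ln(433/242) = 29.3 J/K.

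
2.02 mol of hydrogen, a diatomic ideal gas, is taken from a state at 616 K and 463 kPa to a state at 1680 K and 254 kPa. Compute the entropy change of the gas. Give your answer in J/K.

ΔS = nC_p ln(T₂/T₁) − nR ln(P₂/P₁), with C_p = 7R/2 = 29.1 J mol⁻¹ K⁻¹ for a diatomic ideal gas.
ΔS = 2.02 × [29.1 × ln(1680/616) − 8.314 × ln(254/463)] = 69.1 J/K.

ΔS = 69.1 J/K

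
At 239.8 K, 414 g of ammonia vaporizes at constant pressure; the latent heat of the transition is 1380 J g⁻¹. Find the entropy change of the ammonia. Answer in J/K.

Heat absorbed by the substance: Q = mL = 414 × 1380 = 571320 J.
At constant T, ΔS = Q_rev/T = 571320 / 239.8 = 2380 J/K.

ΔS = 2380 J/K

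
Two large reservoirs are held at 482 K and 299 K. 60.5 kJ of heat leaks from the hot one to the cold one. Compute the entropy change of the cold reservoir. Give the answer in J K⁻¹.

ΔS_cold = 202 J/K

The cold reservoir gains heat Q, so ΔS_cold = +Q/T_C = 60500/299 = 202 J/K.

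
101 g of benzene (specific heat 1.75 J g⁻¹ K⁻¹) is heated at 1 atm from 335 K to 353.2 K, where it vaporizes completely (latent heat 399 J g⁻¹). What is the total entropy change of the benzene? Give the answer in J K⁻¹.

Warming step: ΔS₁ = m c ln(T_tr/T_i) = 101 × 1.75 × ln(353.2/335) = 9.351 J/K.
Phase change: ΔS₂ = +mL/T_tr = 101 × 399 / 353.2 = 114.1 J/K.
ΔS_total = (9.351) + (114.1) = 123 J/K.

ΔS = 123 J/K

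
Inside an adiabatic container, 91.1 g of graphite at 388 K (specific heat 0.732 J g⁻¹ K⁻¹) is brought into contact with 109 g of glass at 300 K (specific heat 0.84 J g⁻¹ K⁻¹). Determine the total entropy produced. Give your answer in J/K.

Energy balance: T_f = (m₁c₁T₁ + m₂c₂T₂)/(m₁c₁ + m₂c₂) = 337.08 K.
ΔS₁ = m₁c₁ ln(T_f/T₁) = 66.6852 × ln(337.08/388) = -9.381 J/K.
ΔS₂ = m₂c₂ ln(T_f/T₂) = 91.56 × ln(337.08/300) = 10.67 J/K.
ΔS_total = -9.381 + 10.67 = 1.29 J/K.

ΔS_total = 1.29 J/K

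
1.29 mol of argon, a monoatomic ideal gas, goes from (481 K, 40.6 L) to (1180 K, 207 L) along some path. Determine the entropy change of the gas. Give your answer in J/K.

ΔS = 31.9 J/K

Entropy is a state function: ΔS = nC_V ln(T₂/T₁) + nR ln(V₂/V₁), with C_V = 3R/2 = 12.47 J mol⁻¹ K⁻¹ for a monoatomic ideal gas.
ΔS = 1.29 × [12.47 × ln(1180/481) + 8.314 × ln(207/40.6)] = 31.9 J/K.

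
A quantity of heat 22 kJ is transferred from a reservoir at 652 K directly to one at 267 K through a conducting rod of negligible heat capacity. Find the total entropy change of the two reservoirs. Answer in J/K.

ΔS_hot = −Q/T_H = −22000/652 = -33.74 J/K and ΔS_cold = +Q/T_C = 22000/267 = 82.4 J/K.
ΔS_total = -33.74 + 82.4 = 48.7 J/K, positive as the second law requires.

ΔS_total = 48.7 J/K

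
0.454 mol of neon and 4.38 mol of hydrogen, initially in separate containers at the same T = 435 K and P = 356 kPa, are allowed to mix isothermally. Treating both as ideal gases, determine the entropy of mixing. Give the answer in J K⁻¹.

Mole fractions: x_A = 0.454/4.83 = 0.0939, x_B = 0.906.
ΔS_mix = −R(n_A ln x_A + n_B ln x_B) = −8.314 × (0.454 ln 0.0939 + 4.38 ln 0.906) = 12.5 J/K.

ΔS_mix = 12.5 J/K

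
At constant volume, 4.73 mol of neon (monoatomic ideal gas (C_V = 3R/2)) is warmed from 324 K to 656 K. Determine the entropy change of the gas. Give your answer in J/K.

At constant volume, ΔS = nC_V ln(T₂/T₁) with C_V = 3R/2 = 12.47 J mol⁻¹ K⁻¹.
ΔS = 4.73 × 12.47 × ln(656/324) = 41.6 J/K.

ΔS = 41.6 J/K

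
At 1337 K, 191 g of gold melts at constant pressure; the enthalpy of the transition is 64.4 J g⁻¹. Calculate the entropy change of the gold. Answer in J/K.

ΔS = 9.2 J/K

Heat absorbed by the substance: Q = mL = 191 × 64.4 = 12300.4 J.
At constant T, ΔS = Q_rev/T = 12300.4 / 1337 = 9.2 J/K.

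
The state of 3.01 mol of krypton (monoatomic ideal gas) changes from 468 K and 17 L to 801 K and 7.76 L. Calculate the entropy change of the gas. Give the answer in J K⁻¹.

ΔS = 0.547 J/K

Entropy is a state function: ΔS = nC_V ln(T₂/T₁) + nR ln(V₂/V₁), with C_V = 3R/2 = 12.47 J mol⁻¹ K⁻¹ for a monoatomic ideal gas.
ΔS = 3.01 × [12.47 × ln(801/468) + 8.314 × ln(7.76/17)] = 0.547 J/K.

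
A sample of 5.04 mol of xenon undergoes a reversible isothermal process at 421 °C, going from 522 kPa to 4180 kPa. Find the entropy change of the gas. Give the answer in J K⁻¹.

ΔS_gas = -87.2 J/K

For an isothermal ideal gas ΔS_gas = nR ln(P₁/P₂) = 5.04 × 8.314 × ln(522/4180) = -87.2 J/K.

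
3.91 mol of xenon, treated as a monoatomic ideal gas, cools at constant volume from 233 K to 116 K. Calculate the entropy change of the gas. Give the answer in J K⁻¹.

ΔS = -34 J/K

At constant volume, ΔS = nC_V ln(T₂/T₁) with C_V = 3R/2 = 12.47 J mol⁻¹ K⁻¹.
ΔS = 3.91 × 12.47 × ln(116/233) = -34 J/K.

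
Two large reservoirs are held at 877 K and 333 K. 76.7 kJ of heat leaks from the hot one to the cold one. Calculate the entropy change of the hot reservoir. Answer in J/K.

The hot reservoir loses heat Q, so ΔS_hot = −Q/T_H = −76700/877 = -87.5 J/K.

ΔS_hot = -87.5 J/K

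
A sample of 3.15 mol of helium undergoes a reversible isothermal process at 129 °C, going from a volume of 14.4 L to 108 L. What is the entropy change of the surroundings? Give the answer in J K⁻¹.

ΔS_surr = -52.8 J/K

For an isothermal ideal gas ΔS_gas = nR ln(V₂/V₁) = 3.15 × 8.314 × ln(108/14.4) = 52.8 J/K.
The process is reversible, so ΔS_surr = −ΔS_gas = -52.8 J/K and ΔS_universe = 0.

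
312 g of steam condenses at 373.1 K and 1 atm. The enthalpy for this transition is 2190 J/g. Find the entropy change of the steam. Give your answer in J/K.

Heat released by the substance: Q = −mL = −312 × 2190 = −683280 J.
At constant T, ΔS = Q_rev/T = −683280 / 373.1 = -1830 J/K.

ΔS = -1830 J/K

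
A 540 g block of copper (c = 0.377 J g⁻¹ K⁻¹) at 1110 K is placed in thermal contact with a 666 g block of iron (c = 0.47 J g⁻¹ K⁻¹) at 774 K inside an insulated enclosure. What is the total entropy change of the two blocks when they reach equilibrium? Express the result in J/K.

ΔS_total = 8.18 J/K

Energy balance: T_f = (m₁c₁T₁ + m₂c₂T₂)/(m₁c₁ + m₂c₂) = 906.41 K.
ΔS₁ = m₁c₁ ln(T_f/T₁) = 203.58 × ln(906.41/1110) = -41.25 J/K.
ΔS₂ = m₂c₂ ln(T_f/T₂) = 313.02 × ln(906.41/774) = 49.43 J/K.
ΔS_total = -41.25 + 49.43 = 8.18 J/K.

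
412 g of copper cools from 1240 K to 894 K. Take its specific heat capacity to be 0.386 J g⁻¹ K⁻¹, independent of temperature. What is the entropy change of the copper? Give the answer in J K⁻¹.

ΔS = -52 J/K

ΔS = ∫dQ_rev/T = m c ln(T₂/T₁) = 412 × 0.386 × ln(894/1240) = -52 J/K.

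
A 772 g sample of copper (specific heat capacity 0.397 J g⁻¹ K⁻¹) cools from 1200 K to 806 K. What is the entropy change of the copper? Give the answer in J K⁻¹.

ΔS = -122 J/K

ΔS = ∫dQ_rev/T = m c ln(T₂/T₁) = 772 × 0.397 × ln(806/1200) = -122 J/K.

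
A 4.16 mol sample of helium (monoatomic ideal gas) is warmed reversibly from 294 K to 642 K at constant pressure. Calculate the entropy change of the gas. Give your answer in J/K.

At constant pressure, ΔS = nC_p ln(T₂/T₁) with C_p = 5R/2 = 20.79 J mol⁻¹ K⁻¹.
ΔS = 4.16 × 20.79 × ln(642/294) = 67.5 J/K.

ΔS = 67.5 J/K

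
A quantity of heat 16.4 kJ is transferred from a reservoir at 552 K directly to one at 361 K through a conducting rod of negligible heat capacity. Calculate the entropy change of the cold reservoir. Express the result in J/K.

ΔS_cold = 45.4 J/K

The cold reservoir gains heat Q, so ΔS_cold = +Q/T_C = 16400/361 = 45.4 J/K.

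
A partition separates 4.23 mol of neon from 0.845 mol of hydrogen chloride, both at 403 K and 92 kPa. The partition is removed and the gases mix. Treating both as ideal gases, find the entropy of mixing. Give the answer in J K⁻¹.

Mole fractions: x_A = 4.23/5.08 = 0.833, x_B = 0.167.
ΔS_mix = −R(n_A ln x_A + n_B ln x_B) = −8.314 × (4.23 ln 0.833 + 0.845 ln 0.167) = 19 J/K.

ΔS_mix = 19 J/K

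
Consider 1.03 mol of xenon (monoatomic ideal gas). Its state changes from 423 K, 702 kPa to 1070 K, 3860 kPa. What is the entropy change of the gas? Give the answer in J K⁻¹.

ΔS = nC_p ln(T₂/T₁) − nR ln(P₂/P₁), with C_p = 5R/2 = 20.79 J mol⁻¹ K⁻¹ for a monoatomic ideal gas.
ΔS = 1.03 × [20.79 × ln(1070/423) − 8.314 × ln(3860/702)] = 5.27 J/K.

ΔS = 5.27 J/K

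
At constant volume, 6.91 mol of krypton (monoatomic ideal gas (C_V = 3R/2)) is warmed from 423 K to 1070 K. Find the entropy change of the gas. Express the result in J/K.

ΔS = 80 J/K

At constant volume, ΔS = nC_V ln(T₂/T₁) with C_V = 3R/2 = 12.47 J mol⁻¹ K⁻¹.
ΔS = 6.91 × 12.47 × ln(1070/423) = 80 J/K.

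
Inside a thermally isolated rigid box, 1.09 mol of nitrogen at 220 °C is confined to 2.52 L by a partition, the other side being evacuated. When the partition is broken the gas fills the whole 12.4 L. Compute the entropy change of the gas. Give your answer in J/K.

For an ideal gas in free expansion Q = 0 and W = 0, so T is unchanged.
Entropy is a state function; using a reversible isothermal path, ΔS_gas = nR ln(V₂/V₁) = 1.09 × 8.314 × ln(12.4/2.52) = 14.4 J/K.

ΔS_gas = 14.4 J/K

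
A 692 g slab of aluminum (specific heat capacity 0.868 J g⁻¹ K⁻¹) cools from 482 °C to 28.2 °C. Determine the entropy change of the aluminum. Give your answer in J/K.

ΔS = -552 J/K

In kelvin: T₁ = 755.15 K, T₂ = 301.35 K. ΔS = ∫dQ_rev/T = m c ln(T₂/T₁) = 692 × 0.868 × ln(301.35/755.15) = -552 J/K.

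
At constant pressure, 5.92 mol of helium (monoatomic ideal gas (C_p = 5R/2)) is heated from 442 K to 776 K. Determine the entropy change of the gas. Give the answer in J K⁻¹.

At constant pressure, ΔS = nC_p ln(T₂/T₁) with C_p = 5R/2 = 20.79 J mol⁻¹ K⁻¹.
ΔS = 5.92 × 20.79 × ln(776/442) = 69.3 J/K.

ΔS = 69.3 J/K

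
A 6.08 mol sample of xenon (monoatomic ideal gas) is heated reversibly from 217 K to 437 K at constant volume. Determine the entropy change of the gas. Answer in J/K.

ΔS = 53.1 J/K

At constant volume, ΔS = nC_V ln(T₂/T₁) with C_V = 3R/2 = 12.47 J mol⁻¹ K⁻¹.
ΔS = 6.08 × 12.47 × ln(437/217) = 53.1 J/K.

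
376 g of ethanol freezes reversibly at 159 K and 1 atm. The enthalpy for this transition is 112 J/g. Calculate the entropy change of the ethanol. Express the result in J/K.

ΔS = -265 J/K

Heat released by the substance: Q = −mL = −376 × 112 = −42112 J.
At constant T, ΔS = Q_rev/T = −42112 / 159 = -265 J/K.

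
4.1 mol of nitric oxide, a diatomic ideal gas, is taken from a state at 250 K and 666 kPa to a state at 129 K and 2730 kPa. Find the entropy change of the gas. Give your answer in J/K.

ΔS = nC_p ln(T₂/T₁) − nR ln(P₂/P₁), with C_p = 7R/2 = 29.1 J mol⁻¹ K⁻¹ for a diatomic ideal gas.
ΔS = 4.1 × [29.1 × ln(129/250) − 8.314 × ln(2730/666)] = -127 J/K.

ΔS = -127 J/K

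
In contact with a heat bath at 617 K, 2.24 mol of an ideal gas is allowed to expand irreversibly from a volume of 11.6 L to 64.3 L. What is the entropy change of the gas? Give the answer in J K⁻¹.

ΔS_gas = 31.9 J/K

Entropy is a state function, so ΔS_gas depends only on the end states.
For an isothermal ideal gas ΔS_gas = nR ln(V₂/V₁) = 2.24 × 8.314 × ln(64.3/11.6) = 31.9 J/K.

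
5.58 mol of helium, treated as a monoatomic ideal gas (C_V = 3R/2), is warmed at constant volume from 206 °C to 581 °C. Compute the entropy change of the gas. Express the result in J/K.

In kelvin: T₁ = 479.15 K, T₂ = 854.15 K. At constant volume, ΔS = nC_V ln(T₂/T₁) with C_V = 3R/2 = 12.47 J mol⁻¹ K⁻¹.
ΔS = 5.58 × 12.47 × ln(854.15/479.15) = 40.2 J/K.

ΔS = 40.2 J/K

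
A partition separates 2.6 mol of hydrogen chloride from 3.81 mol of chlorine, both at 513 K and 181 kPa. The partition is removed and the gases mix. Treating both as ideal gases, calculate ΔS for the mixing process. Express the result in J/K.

ΔS_mix = 36 J/K

Mole fractions: x_A = 2.6/6.41 = 0.406, x_B = 0.594.
ΔS_mix = −R(n_A ln x_A + n_B ln x_B) = −8.314 × (2.6 ln 0.406 + 3.81 ln 0.594) = 36 J/K.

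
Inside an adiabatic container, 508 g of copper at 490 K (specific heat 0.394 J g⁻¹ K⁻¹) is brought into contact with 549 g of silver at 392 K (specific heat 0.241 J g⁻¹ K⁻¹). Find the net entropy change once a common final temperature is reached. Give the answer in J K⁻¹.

Energy balance: T_f = (m₁c₁T₁ + m₂c₂T₂)/(m₁c₁ + m₂c₂) = 451 K.
ΔS₁ = m₁c₁ ln(T_f/T₁) = 200.152 × ln(451/490) = -16.6 J/K.
ΔS₂ = m₂c₂ ln(T_f/T₂) = 132.309 × ln(451/392) = 18.55 J/K.
ΔS_total = -16.6 + 18.55 = 1.95 J/K.

ΔS_total = 1.95 J/K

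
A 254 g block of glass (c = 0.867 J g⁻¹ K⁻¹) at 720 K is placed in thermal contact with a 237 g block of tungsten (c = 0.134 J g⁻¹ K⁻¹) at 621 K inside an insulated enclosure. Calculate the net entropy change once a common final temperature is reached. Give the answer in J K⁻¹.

ΔS_total = 0.293 J/K

Energy balance: T_f = (m₁c₁T₁ + m₂c₂T₂)/(m₁c₁ + m₂c₂) = 707.52 K.
ΔS₁ = m₁c₁ ln(T_f/T₁) = 220.218 × ln(707.52/720) = -3.8498 J/K.
ΔS₂ = m₂c₂ ln(T_f/T₂) = 31.758 × ln(707.52/621) = 4.1425 J/K.
ΔS_total = -3.8498 + 4.1425 = 0.293 J/K.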